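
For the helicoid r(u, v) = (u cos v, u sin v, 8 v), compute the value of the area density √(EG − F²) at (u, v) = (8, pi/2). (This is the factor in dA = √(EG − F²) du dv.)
√(EG − F²)|_{(8, pi/2)} = 8*sqrt(2)

E = 1, F = 0, G = u^2 + 64, so EG − F² = u^2 + 64. Taking the positive square root: √(EG − F²) = sqrt(u^2 + 64). At (u, v) = (8, pi/2): 8*sqrt(2).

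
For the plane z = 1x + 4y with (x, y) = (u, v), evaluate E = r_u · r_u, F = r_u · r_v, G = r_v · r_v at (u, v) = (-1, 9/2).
E = 2;  F = 4;  G = 17

Partials: r_u = (1, 0, 1), r_v = (0, 1, 4). As functions of (u, v):
  E = r_u · r_u = 2,
  F = r_u · r_v = 4,
  G = r_v · r_v = 17.
Evaluating at (u, v) = (-1, 9/2): E = 2, F = 4, G = 17.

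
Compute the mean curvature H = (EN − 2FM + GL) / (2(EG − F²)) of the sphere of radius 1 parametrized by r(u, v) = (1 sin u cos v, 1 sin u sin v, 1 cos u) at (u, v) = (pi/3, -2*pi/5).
H = -1

With E = 1, F = 0, G = sin(u)^2, L = -sin(u)/Abs(sin(u)), M = 0, N = -sin(u)^3/Abs(sin(u)), assemble
  H = (EN − 2FM + GL) / (2(EG − F²)) = -sin(u)/Abs(sin(u)).
At (u, v) = (pi/3, -2*pi/5): H = -1.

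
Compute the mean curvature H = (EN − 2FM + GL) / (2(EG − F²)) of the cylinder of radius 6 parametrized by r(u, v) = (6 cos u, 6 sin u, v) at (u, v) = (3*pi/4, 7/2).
H = -1/12

With E = 36, F = 0, G = 1, L = -6, M = 0, N = 0, assemble
  H = (EN − 2FM + GL) / (2(EG − F²)) = -1/12.
At (u, v) = (3*pi/4, 7/2): H = -1/12.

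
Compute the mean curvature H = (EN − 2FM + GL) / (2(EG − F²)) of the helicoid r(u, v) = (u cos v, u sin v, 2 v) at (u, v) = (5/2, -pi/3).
H = 0

With E = 1, F = 0, G = u^2 + 4, L = 0, M = -2/sqrt(u^2 + 4), N = 0, assemble
  H = (EN − 2FM + GL) / (2(EG − F²)) = 0.
At (u, v) = (5/2, -pi/3): H = 0.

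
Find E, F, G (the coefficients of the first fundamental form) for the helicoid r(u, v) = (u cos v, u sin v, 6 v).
E = 1;  F = 0;  G = u^2 + 36

Compute partials: r_u = (cos(v), sin(v), 0), r_v = (-u*sin(v), u*cos(v), 6). Then
  E = r_u · r_u = 1,
  F = r_u · r_v = 0,
  G = r_v · r_v = u^2 + 36.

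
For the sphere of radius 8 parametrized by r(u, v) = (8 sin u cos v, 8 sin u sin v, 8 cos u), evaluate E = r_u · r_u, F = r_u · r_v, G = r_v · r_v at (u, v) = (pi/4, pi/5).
E = 64;  F = 0;  G = 32

Partials: r_u = (8*cos(u)*cos(v), 8*sin(v)*cos(u), -8*sin(u)), r_v = (-8*sin(u)*sin(v), 8*sin(u)*cos(v), 0). As functions of (u, v):
  E = r_u · r_u = 64,
  F = r_u · r_v = 0,
  G = r_v · r_v = 64*sin(u)^2.
Evaluating at (u, v) = (pi/4, pi/5): E = 64, F = 0, G = 32.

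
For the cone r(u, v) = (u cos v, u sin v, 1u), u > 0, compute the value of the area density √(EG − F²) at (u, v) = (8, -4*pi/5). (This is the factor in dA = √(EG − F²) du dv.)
√(EG − F²)|_{(8, -4*pi/5)} = 8*sqrt(2)

E = 2, F = 0, G = u^2, so EG − F² = 2*u^2. Taking the positive square root: √(EG − F²) = sqrt(2)*Abs(u). At (u, v) = (8, -4*pi/5): 8*sqrt(2).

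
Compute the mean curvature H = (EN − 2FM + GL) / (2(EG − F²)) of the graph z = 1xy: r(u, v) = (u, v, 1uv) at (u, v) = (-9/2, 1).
H = 36*sqrt(89)/7921

With E = v^2 + 1, F = u*v, G = u^2 + 1, L = 0, M = 1/sqrt(u^2 + v^2 + 1), N = 0, assemble
  H = (EN − 2FM + GL) / (2(EG − F²)) = -u*v/(u^2 + v^2 + 1)^(3/2).
At (u, v) = (-9/2, 1): H = 36*sqrt(89)/7921.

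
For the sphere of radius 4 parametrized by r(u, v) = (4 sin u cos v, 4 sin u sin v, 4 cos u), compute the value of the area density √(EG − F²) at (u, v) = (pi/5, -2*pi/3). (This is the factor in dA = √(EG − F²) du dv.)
√(EG − F²)|_{(pi/5, -2*pi/3)} = 4*sqrt(10 - 2*sqrt(5))

E = 16, F = 0, G = 16*sin(u)^2, so EG − F² = 256*sin(u)^2. Taking the positive square root: √(EG − F²) = 16*Abs(sin(u)). At (u, v) = (pi/5, -2*pi/3): 4*sqrt(10 - 2*sqrt(5)).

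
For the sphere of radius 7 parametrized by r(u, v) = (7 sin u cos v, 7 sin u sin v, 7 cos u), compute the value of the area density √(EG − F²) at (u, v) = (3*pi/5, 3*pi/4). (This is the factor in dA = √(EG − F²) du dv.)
√(EG − F²)|_{(3*pi/5, 3*pi/4)} = 49*sqrt(2*sqrt(5) + 10)/4

E = 49, F = 0, G = 49*sin(u)^2, so EG − F² = 2401*sin(u)^2. Taking the positive square root: √(EG − F²) = 49*Abs(sin(u)). At (u, v) = (3*pi/5, 3*pi/4): 49*sqrt(2*sqrt(5) + 10)/4.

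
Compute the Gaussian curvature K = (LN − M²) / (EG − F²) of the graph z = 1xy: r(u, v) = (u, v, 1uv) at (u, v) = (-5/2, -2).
K = -16/2025

Coefficients of the first fundamental form: E = v^2 + 1, F = u*v, G = u^2 + 1.
Coefficients of the second fundamental form: L = 0, M = 1/sqrt(u^2 + v^2 + 1), N = 0.
Assemble K = (LN − M²)/(EG − F²) = 1/((u^2*v^2 - (u^2 + 1)*(v^2 + 1))*(u^2 + v^2 + 1)). At (u, v) = (-5/2, -2): K = -16/2025.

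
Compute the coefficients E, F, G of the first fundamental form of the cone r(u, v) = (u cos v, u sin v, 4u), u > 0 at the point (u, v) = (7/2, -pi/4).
E = 17;  F = 0;  G = 49/4

Partials: r_u = (cos(v), sin(v), 4), r_v = (-u*sin(v), u*cos(v), 0). As functions of (u, v):
  E = r_u · r_u = 17,
  F = r_u · r_v = 0,
  G = r_v · r_v = u^2.
Evaluating at (u, v) = (7/2, -pi/4): E = 17, F = 0, G = 49/4.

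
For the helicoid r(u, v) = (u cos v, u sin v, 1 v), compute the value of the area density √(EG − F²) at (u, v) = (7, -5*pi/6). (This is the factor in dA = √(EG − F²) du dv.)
√(EG − F²)|_{(7, -5*pi/6)} = 5*sqrt(2)

E = 1, F = 0, G = u^2 + 1, so EG − F² = u^2 + 1. Taking the positive square root: √(EG − F²) = sqrt(u^2 + 1). At (u, v) = (7, -5*pi/6): 5*sqrt(2).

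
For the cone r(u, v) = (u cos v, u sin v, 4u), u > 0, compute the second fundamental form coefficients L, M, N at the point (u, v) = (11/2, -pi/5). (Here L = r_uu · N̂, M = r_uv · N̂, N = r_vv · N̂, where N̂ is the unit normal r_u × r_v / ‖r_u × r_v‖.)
L = 0;  M = 0;  N = 22*sqrt(17)/17

Compute the unit normal N̂(u, v) = (-4*sqrt(17)*u*cos(v)/(17*Abs(u)), -4*sqrt(17)*u*sin(v)/(17*Abs(u)), sqrt(17)*u/(17*Abs(u))), and the second partials r_uu, r_uv, r_vv. Take dot products:
  L(u, v) = r_uu · N̂ = 0,
  M(u, v) = r_uv · N̂ = 0,
  N(u, v) = r_vv · N̂ = 4*sqrt(17)*u^2/(17*Abs(u)).
Evaluating at (u, v) = (11/2, -pi/5):
  L = 0, M = 0, N = 22*sqrt(17)/17.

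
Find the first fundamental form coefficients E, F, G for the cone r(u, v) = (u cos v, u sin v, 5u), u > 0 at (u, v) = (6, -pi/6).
E = 26;  F = 0;  G = 36

Partials: r_u = (cos(v), sin(v), 5), r_v = (-u*sin(v), u*cos(v), 0). As functions of (u, v):
  E = r_u · r_u = 26,
  F = r_u · r_v = 0,
  G = r_v · r_v = u^2.
Evaluating at (u, v) = (6, -pi/6): E = 26, F = 0, G = 36.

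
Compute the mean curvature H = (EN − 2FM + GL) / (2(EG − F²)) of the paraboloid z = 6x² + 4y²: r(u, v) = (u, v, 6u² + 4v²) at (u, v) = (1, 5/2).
H = 2986*sqrt(545)/297025

With E = 144*u^2 + 1, F = 96*u*v, G = 64*v^2 + 1, L = 12/sqrt(144*u^2 + 64*v^2 + 1), M = 0, N = 8/sqrt(144*u^2 + 64*v^2 + 1), assemble
  H = (EN − 2FM + GL) / (2(EG − F²)) = 2*(288*u^2 + 192*v^2 + 5)/(144*u^2 + 64*v^2 + 1)^(3/2).
At (u, v) = (1, 5/2): H = 2986*sqrt(545)/297025.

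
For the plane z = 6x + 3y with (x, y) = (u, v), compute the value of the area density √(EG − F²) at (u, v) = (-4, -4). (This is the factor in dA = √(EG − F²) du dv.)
√(EG − F²)|_{(-4, -4)} = sqrt(46)

E = 37, F = 18, G = 10, so EG − F² = 46. Taking the positive square root: √(EG − F²) = sqrt(46). At (u, v) = (-4, -4): sqrt(46).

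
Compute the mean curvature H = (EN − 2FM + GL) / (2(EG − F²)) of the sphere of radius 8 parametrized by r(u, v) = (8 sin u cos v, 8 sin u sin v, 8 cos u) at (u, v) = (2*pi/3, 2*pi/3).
H = -1/8

With E = 64, F = 0, G = 64*sin(u)^2, L = -8*sin(u)/Abs(sin(u)), M = 0, N = -8*sin(u)^3/Abs(sin(u)), assemble
  H = (EN − 2FM + GL) / (2(EG − F²)) = -sin(u)/(8*Abs(sin(u))).
At (u, v) = (2*pi/3, 2*pi/3): H = -1/8.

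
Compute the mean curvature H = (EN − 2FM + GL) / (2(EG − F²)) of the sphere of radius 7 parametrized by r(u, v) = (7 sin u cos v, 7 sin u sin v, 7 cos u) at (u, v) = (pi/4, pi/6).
H = -1/7

With E = 49, F = 0, G = 49*sin(u)^2, L = -7*sin(u)/Abs(sin(u)), M = 0, N = -7*sin(u)^3/Abs(sin(u)), assemble
  H = (EN − 2FM + GL) / (2(EG − F²)) = -sin(u)/(7*Abs(sin(u))).
At (u, v) = (pi/4, pi/6): H = -1/7.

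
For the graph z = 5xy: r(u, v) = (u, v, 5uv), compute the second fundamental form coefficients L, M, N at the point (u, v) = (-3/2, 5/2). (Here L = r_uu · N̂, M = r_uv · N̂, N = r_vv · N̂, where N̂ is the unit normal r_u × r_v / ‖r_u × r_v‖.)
L = 0;  M = 5*sqrt(854)/427;  N = 0

Compute the unit normal N̂(u, v) = (-5*v/sqrt(25*u^2 + 25*v^2 + 1), -5*u/sqrt(25*u^2 + 25*v^2 + 1), 1/sqrt(25*u^2 + 25*v^2 + 1)), and the second partials r_uu, r_uv, r_vv. Take dot products:
  L(u, v) = r_uu · N̂ = 0,
  M(u, v) = r_uv · N̂ = 5/sqrt(25*u^2 + 25*v^2 + 1),
  N(u, v) = r_vv · N̂ = 0.
Evaluating at (u, v) = (-3/2, 5/2):
  L = 0, M = 5*sqrt(854)/427, N = 0.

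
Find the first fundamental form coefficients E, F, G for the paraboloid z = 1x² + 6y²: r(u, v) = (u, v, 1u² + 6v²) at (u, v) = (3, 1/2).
E = 37;  F = 36;  G = 37

Partials: r_u = (1, 0, 2*u), r_v = (0, 1, 12*v). As functions of (u, v):
  E = r_u · r_u = 4*u^2 + 1,
  F = r_u · r_v = 24*u*v,
  G = r_v · r_v = 144*v^2 + 1.
Evaluating at (u, v) = (3, 1/2): E = 37, F = 36, G = 37.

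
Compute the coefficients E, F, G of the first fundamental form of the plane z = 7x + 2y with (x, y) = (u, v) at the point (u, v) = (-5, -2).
E = 50;  F = 14;  G = 5

Partials: r_u = (1, 0, 7), r_v = (0, 1, 2). As functions of (u, v):
  E = r_u · r_u = 50,
  F = r_u · r_v = 14,
  G = r_v · r_v = 5.
Evaluating at (u, v) = (-5, -2): E = 50, F = 14, G = 5.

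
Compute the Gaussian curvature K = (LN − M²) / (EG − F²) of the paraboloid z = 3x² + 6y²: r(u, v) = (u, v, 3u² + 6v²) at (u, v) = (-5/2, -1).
K = 18/34225

Coefficients of the first fundamental form: E = 36*u^2 + 1, F = 72*u*v, G = 144*v^2 + 1.
Coefficients of the second fundamental form: L = 6/sqrt(36*u^2 + 144*v^2 + 1), M = 0, N = 12/sqrt(36*u^2 + 144*v^2 + 1).
Assemble K = (LN − M²)/(EG − F²) = 72/(1296*u^4 + 10368*u^2*v^2 + 72*u^2 + 20736*v^4 + 288*v^2 + 1). At (u, v) = (-5/2, -1): K = 18/34225.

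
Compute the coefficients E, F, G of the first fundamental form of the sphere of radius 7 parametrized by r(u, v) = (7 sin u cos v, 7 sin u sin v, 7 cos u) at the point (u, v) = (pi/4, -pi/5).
E = 49;  F = 0;  G = 49/2

Partials: r_u = (7*cos(u)*cos(v), 7*sin(v)*cos(u), -7*sin(u)), r_v = (-7*sin(u)*sin(v), 7*sin(u)*cos(v), 0). As functions of (u, v):
  E = r_u · r_u = 49,
  F = r_u · r_v = 0,
  G = r_v · r_v = 49*sin(u)^2.
Evaluating at (u, v) = (pi/4, -pi/5): E = 49, F = 0, G = 49/2.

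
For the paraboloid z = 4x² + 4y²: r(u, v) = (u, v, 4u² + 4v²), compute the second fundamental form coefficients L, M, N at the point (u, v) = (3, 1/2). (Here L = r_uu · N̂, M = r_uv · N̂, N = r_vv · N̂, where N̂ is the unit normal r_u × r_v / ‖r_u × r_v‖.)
L = 8*sqrt(593)/593;  M = 0;  N = 8*sqrt(593)/593

Compute the unit normal N̂(u, v) = (-8*u/sqrt(64*u^2 + 64*v^2 + 1), -8*v/sqrt(64*u^2 + 64*v^2 + 1), 1/sqrt(64*u^2 + 64*v^2 + 1)), and the second partials r_uu, r_uv, r_vv. Take dot products:
  L(u, v) = r_uu · N̂ = 8/sqrt(64*u^2 + 64*v^2 + 1),
  M(u, v) = r_uv · N̂ = 0,
  N(u, v) = r_vv · N̂ = 8/sqrt(64*u^2 + 64*v^2 + 1).
Evaluating at (u, v) = (3, 1/2):
  L = 8*sqrt(593)/593, M = 0, N = 8*sqrt(593)/593.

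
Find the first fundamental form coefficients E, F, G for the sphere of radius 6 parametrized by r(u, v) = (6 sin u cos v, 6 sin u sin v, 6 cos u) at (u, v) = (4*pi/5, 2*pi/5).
E = 36;  F = 0;  G = 45/2 - 9*sqrt(5)/2

Partials: r_u = (6*cos(u)*cos(v), 6*sin(v)*cos(u), -6*sin(u)), r_v = (-6*sin(u)*sin(v), 6*sin(u)*cos(v), 0). As functions of (u, v):
  E = r_u · r_u = 36,
  F = r_u · r_v = 0,
  G = r_v · r_v = 36*sin(u)^2.
Evaluating at (u, v) = (4*pi/5, 2*pi/5): E = 36, F = 0, G = 45/2 - 9*sqrt(5)/2.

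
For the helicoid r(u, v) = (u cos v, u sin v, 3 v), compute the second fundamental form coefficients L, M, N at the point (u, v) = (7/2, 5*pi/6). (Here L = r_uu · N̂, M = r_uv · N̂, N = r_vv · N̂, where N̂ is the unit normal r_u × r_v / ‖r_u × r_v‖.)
L = 0;  M = -6*sqrt(85)/85;  N = 0

Compute the unit normal N̂(u, v) = (3*sin(v)/sqrt(u^2 + 9), -3*cos(v)/sqrt(u^2 + 9), u/sqrt(u^2 + 9)), and the second partials r_uu, r_uv, r_vv. Take dot products:
  L(u, v) = r_uu · N̂ = 0,
  M(u, v) = r_uv · N̂ = -3/sqrt(u^2 + 9),
  N(u, v) = r_vv · N̂ = 0.
Evaluating at (u, v) = (7/2, 5*pi/6):
  L = 0, M = -6*sqrt(85)/85, N = 0.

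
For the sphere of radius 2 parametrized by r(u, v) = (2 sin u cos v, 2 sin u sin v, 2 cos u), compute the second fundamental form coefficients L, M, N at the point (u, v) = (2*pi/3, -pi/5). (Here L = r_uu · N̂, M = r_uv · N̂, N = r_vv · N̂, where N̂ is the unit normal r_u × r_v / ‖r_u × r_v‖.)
L = -2;  M = 0;  N = -3/2

Compute the unit normal N̂(u, v) = (sin(u)^2*cos(v)/Abs(sin(u)), sin(u)^2*sin(v)/Abs(sin(u)), sin(2*u)/(2*Abs(sin(u)))), and the second partials r_uu, r_uv, r_vv. Take dot products:
  L(u, v) = r_uu · N̂ = -2*sin(u)/Abs(sin(u)),
  M(u, v) = r_uv · N̂ = 0,
  N(u, v) = r_vv · N̂ = -2*sin(u)^3/Abs(sin(u)).
Evaluating at (u, v) = (2*pi/3, -pi/5):
  L = -2, M = 0, N = -3/2.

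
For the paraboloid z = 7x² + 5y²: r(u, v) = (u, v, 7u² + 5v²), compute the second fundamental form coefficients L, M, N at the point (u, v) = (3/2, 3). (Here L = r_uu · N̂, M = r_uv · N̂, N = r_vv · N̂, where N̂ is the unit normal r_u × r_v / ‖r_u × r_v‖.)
L = 7*sqrt(1342)/671;  M = 0;  N = 5*sqrt(1342)/671

Compute the unit normal N̂(u, v) = (-14*u/sqrt(196*u^2 + 100*v^2 + 1), -10*v/sqrt(196*u^2 + 100*v^2 + 1), 1/sqrt(196*u^2 + 100*v^2 + 1)), and the second partials r_uu, r_uv, r_vv. Take dot products:
  L(u, v) = r_uu · N̂ = 14/sqrt(196*u^2 + 100*v^2 + 1),
  M(u, v) = r_uv · N̂ = 0,
  N(u, v) = r_vv · N̂ = 10/sqrt(196*u^2 + 100*v^2 + 1).
Evaluating at (u, v) = (3/2, 3):
  L = 7*sqrt(1342)/671, M = 0, N = 5*sqrt(1342)/671.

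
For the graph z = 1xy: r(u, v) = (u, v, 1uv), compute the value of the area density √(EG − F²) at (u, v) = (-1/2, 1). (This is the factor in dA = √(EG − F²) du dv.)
√(EG − F²)|_{(-1/2, 1)} = 3/2

E = v^2 + 1, F = u*v, G = u^2 + 1, so EG − F² = u^2 + v^2 + 1. Taking the positive square root: √(EG − F²) = sqrt(u^2 + v^2 + 1). At (u, v) = (-1/2, 1): 3/2.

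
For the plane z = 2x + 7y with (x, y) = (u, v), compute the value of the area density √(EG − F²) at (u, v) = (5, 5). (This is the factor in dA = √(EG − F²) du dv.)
√(EG − F²)|_{(5, 5)} = 3*sqrt(6)

E = 5, F = 14, G = 50, so EG − F² = 54. Taking the positive square root: √(EG − F²) = 3*sqrt(6). At (u, v) = (5, 5): 3*sqrt(6).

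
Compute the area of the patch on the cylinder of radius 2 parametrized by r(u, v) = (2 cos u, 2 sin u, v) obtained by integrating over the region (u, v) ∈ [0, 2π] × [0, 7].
Area = 28*pi

Area = ∫∫ √(EG − F²) du dv with √(EG − F²) = 2. Integrating over [0, 2π] × [0, 7] gives 28*pi.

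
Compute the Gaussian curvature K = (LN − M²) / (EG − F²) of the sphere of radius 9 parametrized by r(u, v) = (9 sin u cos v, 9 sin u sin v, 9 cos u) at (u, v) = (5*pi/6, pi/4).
K = 1/81

Coefficients of the first fundamental form: E = 81, F = 0, G = 81*sin(u)^2.
Coefficients of the second fundamental form: L = -9*sin(u)/Abs(sin(u)), M = 0, N = -9*sin(u)^3/Abs(sin(u)).
Assemble K = (LN − M²)/(EG − F²) = 1/81. At (u, v) = (5*pi/6, pi/4): K = 1/81.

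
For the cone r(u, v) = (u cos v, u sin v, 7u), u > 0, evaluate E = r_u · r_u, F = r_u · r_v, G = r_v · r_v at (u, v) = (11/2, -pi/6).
E = 50;  F = 0;  G = 121/4

Partials: r_u = (cos(v), sin(v), 7), r_v = (-u*sin(v), u*cos(v), 0). As functions of (u, v):
  E = r_u · r_u = 50,
  F = r_u · r_v = 0,
  G = r_v · r_v = u^2.
Evaluating at (u, v) = (11/2, -pi/6): E = 50, F = 0, G = 121/4.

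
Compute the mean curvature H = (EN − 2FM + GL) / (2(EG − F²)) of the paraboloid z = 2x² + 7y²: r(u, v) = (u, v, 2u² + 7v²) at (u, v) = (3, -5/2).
H = 3467*sqrt(1370)/1876900

With E = 16*u^2 + 1, F = 56*u*v, G = 196*v^2 + 1, L = 4/sqrt(16*u^2 + 196*v^2 + 1), M = 0, N = 14/sqrt(16*u^2 + 196*v^2 + 1), assemble
  H = (EN − 2FM + GL) / (2(EG − F²)) = (112*u^2 + 392*v^2 + 9)/(16*u^2 + 196*v^2 + 1)^(3/2).
At (u, v) = (3, -5/2): H = 3467*sqrt(1370)/1876900.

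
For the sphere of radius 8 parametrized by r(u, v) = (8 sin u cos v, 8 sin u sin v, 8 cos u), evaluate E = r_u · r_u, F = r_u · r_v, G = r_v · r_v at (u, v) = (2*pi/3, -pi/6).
E = 64;  F = 0;  G = 48

Partials: r_u = (8*cos(u)*cos(v), 8*sin(v)*cos(u), -8*sin(u)), r_v = (-8*sin(u)*sin(v), 8*sin(u)*cos(v), 0). As functions of (u, v):
  E = r_u · r_u = 64,
  F = r_u · r_v = 0,
  G = r_v · r_v = 64*sin(u)^2.
Evaluating at (u, v) = (2*pi/3, -pi/6): E = 64, F = 0, G = 48.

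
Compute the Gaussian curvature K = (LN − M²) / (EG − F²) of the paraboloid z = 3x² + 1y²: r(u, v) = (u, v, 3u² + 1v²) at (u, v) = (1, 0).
K = 12/1369

Coefficients of the first fundamental form: E = 36*u^2 + 1, F = 12*u*v, G = 4*v^2 + 1.
Coefficients of the second fundamental form: L = 6/sqrt(36*u^2 + 4*v^2 + 1), M = 0, N = 2/sqrt(36*u^2 + 4*v^2 + 1).
Assemble K = (LN − M²)/(EG − F²) = 12/(1296*u^4 + 288*u^2*v^2 + 72*u^2 + 16*v^4 + 8*v^2 + 1). At (u, v) = (1, 0): K = 12/1369.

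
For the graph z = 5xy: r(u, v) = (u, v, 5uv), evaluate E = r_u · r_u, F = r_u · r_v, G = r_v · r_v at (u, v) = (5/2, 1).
E = 26;  F = 125/2;  G = 629/4

Partials: r_u = (1, 0, 5*v), r_v = (0, 1, 5*u). As functions of (u, v):
  E = r_u · r_u = 25*v^2 + 1,
  F = r_u · r_v = 25*u*v,
  G = r_v · r_v = 25*u^2 + 1.
Evaluating at (u, v) = (5/2, 1): E = 26, F = 125/2, G = 629/4.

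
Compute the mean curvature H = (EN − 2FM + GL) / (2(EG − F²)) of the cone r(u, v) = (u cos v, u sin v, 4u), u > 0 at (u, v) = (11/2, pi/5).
H = 4*sqrt(17)/187

With E = 17, F = 0, G = u^2, L = 0, M = 0, N = 4*sqrt(17)*u^2/(17*Abs(u)), assemble
  H = (EN − 2FM + GL) / (2(EG − F²)) = 2*sqrt(17)/(17*Abs(u)).
At (u, v) = (11/2, pi/5): H = 4*sqrt(17)/187.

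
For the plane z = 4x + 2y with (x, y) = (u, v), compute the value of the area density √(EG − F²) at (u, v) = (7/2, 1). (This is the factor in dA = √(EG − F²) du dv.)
√(EG − F²)|_{(7/2, 1)} = sqrt(21)

E = 17, F = 8, G = 5, so EG − F² = 21. Taking the positive square root: √(EG − F²) = sqrt(21). At (u, v) = (7/2, 1): sqrt(21).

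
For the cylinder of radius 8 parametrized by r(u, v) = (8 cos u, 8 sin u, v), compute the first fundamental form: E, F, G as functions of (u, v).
E = 64;  F = 0;  G = 1

Compute partials: r_u = (-8*sin(u), 8*cos(u), 0), r_v = (0, 0, 1). Then
  E = r_u · r_u = 64,
  F = r_u · r_v = 0,
  G = r_v · r_v = 1.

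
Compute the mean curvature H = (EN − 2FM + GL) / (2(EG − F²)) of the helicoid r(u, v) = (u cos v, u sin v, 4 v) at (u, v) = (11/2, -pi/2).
H = 0

With E = 1, F = 0, G = u^2 + 16, L = 0, M = -4/sqrt(u^2 + 16), N = 0, assemble
  H = (EN − 2FM + GL) / (2(EG − F²)) = 0.
At (u, v) = (11/2, -pi/2): H = 0.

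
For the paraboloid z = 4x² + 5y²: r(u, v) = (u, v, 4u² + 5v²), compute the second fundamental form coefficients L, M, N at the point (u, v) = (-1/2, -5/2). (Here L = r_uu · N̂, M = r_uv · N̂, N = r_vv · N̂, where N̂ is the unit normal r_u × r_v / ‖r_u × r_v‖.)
L = 4*sqrt(642)/321;  M = 0;  N = 5*sqrt(642)/321

Compute the unit normal N̂(u, v) = (-8*u/sqrt(64*u^2 + 100*v^2 + 1), -10*v/sqrt(64*u^2 + 100*v^2 + 1), 1/sqrt(64*u^2 + 100*v^2 + 1)), and the second partials r_uu, r_uv, r_vv. Take dot products:
  L(u, v) = r_uu · N̂ = 8/sqrt(64*u^2 + 100*v^2 + 1),
  M(u, v) = r_uv · N̂ = 0,
  N(u, v) = r_vv · N̂ = 10/sqrt(64*u^2 + 100*v^2 + 1).
Evaluating at (u, v) = (-1/2, -5/2):
  L = 4*sqrt(642)/321, M = 0, N = 5*sqrt(642)/321.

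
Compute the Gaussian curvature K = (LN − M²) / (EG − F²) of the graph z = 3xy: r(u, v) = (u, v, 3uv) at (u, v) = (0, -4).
K = -9/21025

Coefficients of the first fundamental form: E = 9*v^2 + 1, F = 9*u*v, G = 9*u^2 + 1.
Coefficients of the second fundamental form: L = 0, M = 3/sqrt(9*u^2 + 9*v^2 + 1), N = 0.
Assemble K = (LN − M²)/(EG − F²) = -9/(81*u^4 + 162*u^2*v^2 + 18*u^2 + 81*v^4 + 18*v^2 + 1). At (u, v) = (0, -4): K = -9/21025.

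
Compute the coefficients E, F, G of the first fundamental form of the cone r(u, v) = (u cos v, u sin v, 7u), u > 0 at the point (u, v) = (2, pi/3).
E = 50;  F = 0;  G = 4

Partials: r_u = (cos(v), sin(v), 7), r_v = (-u*sin(v), u*cos(v), 0). As functions of (u, v):
  E = r_u · r_u = 50,
  F = r_u · r_v = 0,
  G = r_v · r_v = u^2.
Evaluating at (u, v) = (2, pi/3): E = 50, F = 0, G = 4.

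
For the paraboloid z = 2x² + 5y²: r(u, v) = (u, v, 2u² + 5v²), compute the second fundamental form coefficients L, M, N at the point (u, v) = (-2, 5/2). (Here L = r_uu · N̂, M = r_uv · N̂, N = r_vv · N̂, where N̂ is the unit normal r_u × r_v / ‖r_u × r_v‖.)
L = 2*sqrt(690)/345;  M = 0;  N = sqrt(690)/69

Compute the unit normal N̂(u, v) = (-4*u/sqrt(16*u^2 + 100*v^2 + 1), -10*v/sqrt(16*u^2 + 100*v^2 + 1), 1/sqrt(16*u^2 + 100*v^2 + 1)), and the second partials r_uu, r_uv, r_vv. Take dot products:
  L(u, v) = r_uu · N̂ = 4/sqrt(16*u^2 + 100*v^2 + 1),
  M(u, v) = r_uv · N̂ = 0,
  N(u, v) = r_vv · N̂ = 10/sqrt(16*u^2 + 100*v^2 + 1).
Evaluating at (u, v) = (-2, 5/2):
  L = 2*sqrt(690)/345, M = 0, N = sqrt(690)/69.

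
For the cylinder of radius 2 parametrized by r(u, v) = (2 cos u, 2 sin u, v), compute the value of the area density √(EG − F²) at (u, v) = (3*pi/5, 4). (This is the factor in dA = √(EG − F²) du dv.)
√(EG − F²)|_{(3*pi/5, 4)} = 2

E = 4, F = 0, G = 1, so EG − F² = 4. Taking the positive square root: √(EG − F²) = 2. At (u, v) = (3*pi/5, 4): 2.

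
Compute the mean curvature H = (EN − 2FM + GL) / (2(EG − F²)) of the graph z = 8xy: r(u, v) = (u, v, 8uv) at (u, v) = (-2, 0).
H = 0

With E = 64*v^2 + 1, F = 64*u*v, G = 64*u^2 + 1, L = 0, M = 8/sqrt(64*u^2 + 64*v^2 + 1), N = 0, assemble
  H = (EN − 2FM + GL) / (2(EG − F²)) = -512*u*v/(64*u^2 + 64*v^2 + 1)^(3/2).
At (u, v) = (-2, 0): H = 0.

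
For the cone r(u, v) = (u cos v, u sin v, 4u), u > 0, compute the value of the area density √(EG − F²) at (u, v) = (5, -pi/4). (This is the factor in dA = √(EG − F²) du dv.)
√(EG − F²)|_{(5, -pi/4)} = 5*sqrt(17)

E = 17, F = 0, G = u^2, so EG − F² = 17*u^2. Taking the positive square root: √(EG − F²) = sqrt(17)*Abs(u). At (u, v) = (5, -pi/4): 5*sqrt(17).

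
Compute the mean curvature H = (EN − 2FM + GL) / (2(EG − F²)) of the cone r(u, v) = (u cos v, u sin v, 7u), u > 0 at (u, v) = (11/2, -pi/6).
H = 7*sqrt(2)/110

With E = 50, F = 0, G = u^2, L = 0, M = 0, N = 7*sqrt(2)*u^2/(10*Abs(u)), assemble
  H = (EN − 2FM + GL) / (2(EG − F²)) = 7*sqrt(2)/(20*Abs(u)).
At (u, v) = (11/2, -pi/6): H = 7*sqrt(2)/110.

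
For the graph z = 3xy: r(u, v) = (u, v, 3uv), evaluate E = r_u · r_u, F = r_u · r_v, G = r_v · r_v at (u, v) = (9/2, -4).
E = 145;  F = -162;  G = 733/4

Partials: r_u = (1, 0, 3*v), r_v = (0, 1, 3*u). As functions of (u, v):
  E = r_u · r_u = 9*v^2 + 1,
  F = r_u · r_v = 9*u*v,
  G = r_v · r_v = 9*u^2 + 1.
Evaluating at (u, v) = (9/2, -4): E = 145, F = -162, G = 733/4.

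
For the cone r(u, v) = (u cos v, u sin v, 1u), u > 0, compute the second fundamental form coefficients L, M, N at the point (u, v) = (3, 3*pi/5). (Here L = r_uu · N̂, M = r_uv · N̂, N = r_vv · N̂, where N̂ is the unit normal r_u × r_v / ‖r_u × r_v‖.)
L = 0;  M = 0;  N = 3*sqrt(2)/2

Compute the unit normal N̂(u, v) = (-sqrt(2)*u*cos(v)/(2*Abs(u)), -sqrt(2)*u*sin(v)/(2*Abs(u)), sqrt(2)*u/(2*Abs(u))), and the second partials r_uu, r_uv, r_vv. Take dot products:
  L(u, v) = r_uu · N̂ = 0,
  M(u, v) = r_uv · N̂ = 0,
  N(u, v) = r_vv · N̂ = sqrt(2)*u^2/(2*Abs(u)).
Evaluating at (u, v) = (3, 3*pi/5):
  L = 0, M = 0, N = 3*sqrt(2)/2.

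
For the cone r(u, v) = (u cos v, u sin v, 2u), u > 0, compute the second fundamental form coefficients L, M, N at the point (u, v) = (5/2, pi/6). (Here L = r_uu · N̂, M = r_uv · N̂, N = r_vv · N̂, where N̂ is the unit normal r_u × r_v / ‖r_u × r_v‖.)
L = 0;  M = 0;  N = sqrt(5)

Compute the unit normal N̂(u, v) = (-2*sqrt(5)*u*cos(v)/(5*Abs(u)), -2*sqrt(5)*u*sin(v)/(5*Abs(u)), sqrt(5)*u/(5*Abs(u))), and the second partials r_uu, r_uv, r_vv. Take dot products:
  L(u, v) = r_uu · N̂ = 0,
  M(u, v) = r_uv · N̂ = 0,
  N(u, v) = r_vv · N̂ = 2*sqrt(5)*u^2/(5*Abs(u)).
Evaluating at (u, v) = (5/2, pi/6):
  L = 0, M = 0, N = sqrt(5).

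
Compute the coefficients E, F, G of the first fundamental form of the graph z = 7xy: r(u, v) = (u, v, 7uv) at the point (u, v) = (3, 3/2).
E = 445/4;  F = 441/2;  G = 442

Partials: r_u = (1, 0, 7*v), r_v = (0, 1, 7*u). As functions of (u, v):
  E = r_u · r_u = 49*v^2 + 1,
  F = r_u · r_v = 49*u*v,
  G = r_v · r_v = 49*u^2 + 1.
Evaluating at (u, v) = (3, 3/2): E = 445/4, F = 441/2, G = 442.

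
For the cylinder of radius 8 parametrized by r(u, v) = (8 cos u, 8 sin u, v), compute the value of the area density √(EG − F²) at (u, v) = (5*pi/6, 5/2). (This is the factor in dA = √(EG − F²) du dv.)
√(EG − F²)|_{(5*pi/6, 5/2)} = 8

E = 64, F = 0, G = 1, so EG − F² = 64. Taking the positive square root: √(EG − F²) = 8. At (u, v) = (5*pi/6, 5/2): 8.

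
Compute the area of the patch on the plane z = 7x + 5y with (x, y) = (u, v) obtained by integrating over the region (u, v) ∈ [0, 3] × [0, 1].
Area = 15*sqrt(3)

Area = ∫∫ √(EG − F²) du dv with √(EG − F²) = 5*sqrt(3). Integrating over [0, 3] × [0, 1] gives 15*sqrt(3).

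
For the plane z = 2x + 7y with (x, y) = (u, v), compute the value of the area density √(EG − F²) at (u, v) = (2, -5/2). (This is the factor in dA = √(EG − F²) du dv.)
√(EG − F²)|_{(2, -5/2)} = 3*sqrt(6)

E = 5, F = 14, G = 50, so EG − F² = 54. Taking the positive square root: √(EG − F²) = 3*sqrt(6). At (u, v) = (2, -5/2): 3*sqrt(6).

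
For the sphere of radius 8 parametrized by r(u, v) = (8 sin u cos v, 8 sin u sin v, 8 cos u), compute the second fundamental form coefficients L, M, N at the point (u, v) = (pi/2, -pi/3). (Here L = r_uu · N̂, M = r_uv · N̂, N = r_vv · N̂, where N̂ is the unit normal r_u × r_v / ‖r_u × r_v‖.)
L = -8;  M = 0;  N = -8

Compute the unit normal N̂(u, v) = (sin(u)^2*cos(v)/Abs(sin(u)), sin(u)^2*sin(v)/Abs(sin(u)), sin(2*u)/(2*Abs(sin(u)))), and the second partials r_uu, r_uv, r_vv. Take dot products:
  L(u, v) = r_uu · N̂ = -8*sin(u)/Abs(sin(u)),
  M(u, v) = r_uv · N̂ = 0,
  N(u, v) = r_vv · N̂ = -8*sin(u)^3/Abs(sin(u)).
Evaluating at (u, v) = (pi/2, -pi/3):
  L = -8, M = 0, N = -8.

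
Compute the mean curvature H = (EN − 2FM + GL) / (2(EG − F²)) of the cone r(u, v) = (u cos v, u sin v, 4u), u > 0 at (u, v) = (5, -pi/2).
H = 2*sqrt(17)/85

With E = 17, F = 0, G = u^2, L = 0, M = 0, N = 4*sqrt(17)*u^2/(17*Abs(u)), assemble
  H = (EN − 2FM + GL) / (2(EG − F²)) = 2*sqrt(17)/(17*Abs(u)).
At (u, v) = (5, -pi/2): H = 2*sqrt(17)/85.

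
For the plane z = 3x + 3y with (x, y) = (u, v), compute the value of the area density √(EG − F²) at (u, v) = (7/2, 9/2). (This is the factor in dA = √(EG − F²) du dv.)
√(EG − F²)|_{(7/2, 9/2)} = sqrt(19)

E = 10, F = 9, G = 10, so EG − F² = 19. Taking the positive square root: √(EG − F²) = sqrt(19). At (u, v) = (7/2, 9/2): sqrt(19).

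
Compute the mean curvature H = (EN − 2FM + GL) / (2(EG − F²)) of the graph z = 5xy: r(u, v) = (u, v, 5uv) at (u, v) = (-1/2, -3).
H = -1500*sqrt(929)/863041

With E = 25*v^2 + 1, F = 25*u*v, G = 25*u^2 + 1, L = 0, M = 5/sqrt(25*u^2 + 25*v^2 + 1), N = 0, assemble
  H = (EN − 2FM + GL) / (2(EG − F²)) = -125*u*v/(25*u^2 + 25*v^2 + 1)^(3/2).
At (u, v) = (-1/2, -3): H = -1500*sqrt(929)/863041.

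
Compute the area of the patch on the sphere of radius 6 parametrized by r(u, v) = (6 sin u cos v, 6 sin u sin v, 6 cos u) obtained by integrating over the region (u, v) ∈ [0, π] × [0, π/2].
Area = 36*pi

Area = ∫∫ √(EG − F²) du dv with √(EG − F²) = 36*Abs(sin(u)). Integrating over [0, π] × [0, π/2] gives 36*pi.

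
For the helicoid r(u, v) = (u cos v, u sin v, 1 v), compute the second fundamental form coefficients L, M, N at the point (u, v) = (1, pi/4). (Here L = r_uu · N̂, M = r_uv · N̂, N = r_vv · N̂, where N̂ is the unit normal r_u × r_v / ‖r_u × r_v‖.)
L = 0;  M = -sqrt(2)/2;  N = 0

Compute the unit normal N̂(u, v) = (sin(v)/sqrt(u^2 + 1), -cos(v)/sqrt(u^2 + 1), u/sqrt(u^2 + 1)), and the second partials r_uu, r_uv, r_vv. Take dot products:
  L(u, v) = r_uu · N̂ = 0,
  M(u, v) = r_uv · N̂ = -1/sqrt(u^2 + 1),
  N(u, v) = r_vv · N̂ = 0.
Evaluating at (u, v) = (1, pi/4):
  L = 0, M = -sqrt(2)/2, N = 0.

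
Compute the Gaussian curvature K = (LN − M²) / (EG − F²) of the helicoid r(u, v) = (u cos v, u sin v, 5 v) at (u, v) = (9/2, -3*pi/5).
K = -400/32761

Coefficients of the first fundamental form: E = 1, F = 0, G = u^2 + 25.
Coefficients of the second fundamental form: L = 0, M = -5/sqrt(u^2 + 25), N = 0.
Assemble K = (LN − M²)/(EG − F²) = -25/(u^2 + 25)^2. At (u, v) = (9/2, -3*pi/5): K = -400/32761.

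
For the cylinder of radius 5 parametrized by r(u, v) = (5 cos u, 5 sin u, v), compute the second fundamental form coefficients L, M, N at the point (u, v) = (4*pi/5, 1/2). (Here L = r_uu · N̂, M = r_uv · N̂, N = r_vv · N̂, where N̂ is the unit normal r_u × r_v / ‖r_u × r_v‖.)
L = -5;  M = 0;  N = 0

Compute the unit normal N̂(u, v) = (cos(u), sin(u), 0), and the second partials r_uu, r_uv, r_vv. Take dot products:
  L(u, v) = r_uu · N̂ = -5,
  M(u, v) = r_uv · N̂ = 0,
  N(u, v) = r_vv · N̂ = 0.
Evaluating at (u, v) = (4*pi/5, 1/2):
  L = -5, M = 0, N = 0.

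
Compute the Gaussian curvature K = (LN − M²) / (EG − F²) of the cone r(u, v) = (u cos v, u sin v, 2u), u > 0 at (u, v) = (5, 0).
K = 0

Coefficients of the first fundamental form: E = 5, F = 0, G = u^2.
Coefficients of the second fundamental form: L = 0, M = 0, N = 2*sqrt(5)*u^2/(5*Abs(u)).
Assemble K = (LN − M²)/(EG − F²) = 0. At (u, v) = (5, 0): K = 0.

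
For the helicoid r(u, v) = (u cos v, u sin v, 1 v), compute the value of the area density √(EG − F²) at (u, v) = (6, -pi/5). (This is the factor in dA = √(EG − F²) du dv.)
√(EG − F²)|_{(6, -pi/5)} = sqrt(37)

E = 1, F = 0, G = u^2 + 1, so EG − F² = u^2 + 1. Taking the positive square root: √(EG − F²) = sqrt(u^2 + 1). At (u, v) = (6, -pi/5): sqrt(37).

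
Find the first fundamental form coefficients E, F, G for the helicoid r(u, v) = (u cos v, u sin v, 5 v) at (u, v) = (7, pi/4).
E = 1;  F = 0;  G = 74

Partials: r_u = (cos(v), sin(v), 0), r_v = (-u*sin(v), u*cos(v), 5). As functions of (u, v):
  E = r_u · r_u = 1,
  F = r_u · r_v = 0,
  G = r_v · r_v = u^2 + 25.
Evaluating at (u, v) = (7, pi/4): E = 1, F = 0, G = 74.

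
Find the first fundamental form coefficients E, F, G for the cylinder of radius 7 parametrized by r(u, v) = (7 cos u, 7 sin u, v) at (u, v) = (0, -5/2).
E = 49;  F = 0;  G = 1

Partials: r_u = (-7*sin(u), 7*cos(u), 0), r_v = (0, 0, 1). As functions of (u, v):
  E = r_u · r_u = 49,
  F = r_u · r_v = 0,
  G = r_v · r_v = 1.
Evaluating at (u, v) = (0, -5/2): E = 49, F = 0, G = 1.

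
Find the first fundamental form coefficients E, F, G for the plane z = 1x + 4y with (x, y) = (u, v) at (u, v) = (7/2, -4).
E = 2;  F = 4;  G = 17

Partials: r_u = (1, 0, 1), r_v = (0, 1, 4). As functions of (u, v):
  E = r_u · r_u = 2,
  F = r_u · r_v = 4,
  G = r_v · r_v = 17.
Evaluating at (u, v) = (7/2, -4): E = 2, F = 4, G = 17.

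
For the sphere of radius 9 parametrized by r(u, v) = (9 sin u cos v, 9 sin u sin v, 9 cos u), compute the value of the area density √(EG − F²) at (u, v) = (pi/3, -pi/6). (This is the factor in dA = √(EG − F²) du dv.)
√(EG − F²)|_{(pi/3, -pi/6)} = 81*sqrt(3)/2

E = 81, F = 0, G = 81*sin(u)^2, so EG − F² = 6561*sin(u)^2. Taking the positive square root: √(EG − F²) = 81*Abs(sin(u)). At (u, v) = (pi/3, -pi/6): 81*sqrt(3)/2.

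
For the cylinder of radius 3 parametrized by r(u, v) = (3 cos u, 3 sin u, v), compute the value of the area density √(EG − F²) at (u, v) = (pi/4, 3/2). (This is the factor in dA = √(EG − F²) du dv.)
√(EG − F²)|_{(pi/4, 3/2)} = 3

E = 9, F = 0, G = 1, so EG − F² = 9. Taking the positive square root: √(EG − F²) = 3. At (u, v) = (pi/4, 3/2): 3.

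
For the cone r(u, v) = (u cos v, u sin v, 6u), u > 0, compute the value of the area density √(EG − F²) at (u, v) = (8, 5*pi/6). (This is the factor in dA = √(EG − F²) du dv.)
√(EG − F²)|_{(8, 5*pi/6)} = 8*sqrt(37)

E = 37, F = 0, G = u^2, so EG − F² = 37*u^2. Taking the positive square root: √(EG − F²) = sqrt(37)*Abs(u). At (u, v) = (8, 5*pi/6): 8*sqrt(37).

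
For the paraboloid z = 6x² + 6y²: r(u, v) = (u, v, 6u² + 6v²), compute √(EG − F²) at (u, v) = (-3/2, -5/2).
√(EG − F²)|_{(-3/2, -5/2)} = 35

E = 144*u^2 + 1, F = 144*u*v, G = 144*v^2 + 1; EG − F² = 144*u^2 + 144*v^2 + 1; √(EG − F²) = sqrt(144*u^2 + 144*v^2 + 1). At the given point: 35.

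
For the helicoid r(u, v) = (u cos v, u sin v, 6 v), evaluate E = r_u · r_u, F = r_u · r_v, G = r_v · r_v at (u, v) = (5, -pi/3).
E = 1;  F = 0;  G = 61

Partials: r_u = (cos(v), sin(v), 0), r_v = (-u*sin(v), u*cos(v), 6). As functions of (u, v):
  E = r_u · r_u = 1,
  F = r_u · r_v = 0,
  G = r_v · r_v = u^2 + 36.
Evaluating at (u, v) = (5, -pi/3): E = 1, F = 0, G = 61.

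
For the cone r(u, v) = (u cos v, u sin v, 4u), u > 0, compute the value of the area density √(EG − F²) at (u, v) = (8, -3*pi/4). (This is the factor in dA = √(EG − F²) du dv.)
√(EG − F²)|_{(8, -3*pi/4)} = 8*sqrt(17)

E = 17, F = 0, G = u^2, so EG − F² = 17*u^2. Taking the positive square root: √(EG − F²) = sqrt(17)*Abs(u). At (u, v) = (8, -3*pi/4): 8*sqrt(17).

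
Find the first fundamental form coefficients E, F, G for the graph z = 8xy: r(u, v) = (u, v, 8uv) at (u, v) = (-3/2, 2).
E = 257;  F = -192;  G = 145

Partials: r_u = (1, 0, 8*v), r_v = (0, 1, 8*u). As functions of (u, v):
  E = r_u · r_u = 64*v^2 + 1,
  F = r_u · r_v = 64*u*v,
  G = r_v · r_v = 64*u^2 + 1.
Evaluating at (u, v) = (-3/2, 2): E = 257, F = -192, G = 145.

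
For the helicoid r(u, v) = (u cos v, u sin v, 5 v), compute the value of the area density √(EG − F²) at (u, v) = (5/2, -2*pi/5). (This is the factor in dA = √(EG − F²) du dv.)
√(EG − F²)|_{(5/2, -2*pi/5)} = 5*sqrt(5)/2

E = 1, F = 0, G = u^2 + 25, so EG − F² = u^2 + 25. Taking the positive square root: √(EG − F²) = sqrt(u^2 + 25). At (u, v) = (5/2, -2*pi/5): 5*sqrt(5)/2.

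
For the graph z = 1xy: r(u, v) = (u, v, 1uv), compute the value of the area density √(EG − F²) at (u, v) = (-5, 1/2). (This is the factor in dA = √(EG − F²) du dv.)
√(EG − F²)|_{(-5, 1/2)} = sqrt(105)/2

E = v^2 + 1, F = u*v, G = u^2 + 1, so EG − F² = u^2 + v^2 + 1. Taking the positive square root: √(EG − F²) = sqrt(u^2 + v^2 + 1). At (u, v) = (-5, 1/2): sqrt(105)/2.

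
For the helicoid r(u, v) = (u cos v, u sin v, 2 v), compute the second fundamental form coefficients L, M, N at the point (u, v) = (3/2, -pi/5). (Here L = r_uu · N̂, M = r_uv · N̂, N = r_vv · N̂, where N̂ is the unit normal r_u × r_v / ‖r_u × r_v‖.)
L = 0;  M = -4/5;  N = 0

Compute the unit normal N̂(u, v) = (2*sin(v)/sqrt(u^2 + 4), -2*cos(v)/sqrt(u^2 + 4), u/sqrt(u^2 + 4)), and the second partials r_uu, r_uv, r_vv. Take dot products:
  L(u, v) = r_uu · N̂ = 0,
  M(u, v) = r_uv · N̂ = -2/sqrt(u^2 + 4),
  N(u, v) = r_vv · N̂ = 0.
Evaluating at (u, v) = (3/2, -pi/5):
  L = 0, M = -4/5, N = 0.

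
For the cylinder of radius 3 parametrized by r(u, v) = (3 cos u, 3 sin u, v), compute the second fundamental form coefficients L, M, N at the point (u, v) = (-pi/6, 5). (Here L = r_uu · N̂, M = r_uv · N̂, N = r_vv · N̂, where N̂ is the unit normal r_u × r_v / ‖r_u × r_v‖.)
L = -3;  M = 0;  N = 0

Compute the unit normal N̂(u, v) = (cos(u), sin(u), 0), and the second partials r_uu, r_uv, r_vv. Take dot products:
  L(u, v) = r_uu · N̂ = -3,
  M(u, v) = r_uv · N̂ = 0,
  N(u, v) = r_vv · N̂ = 0.
Evaluating at (u, v) = (-pi/6, 5):
  L = -3, M = 0, N = 0.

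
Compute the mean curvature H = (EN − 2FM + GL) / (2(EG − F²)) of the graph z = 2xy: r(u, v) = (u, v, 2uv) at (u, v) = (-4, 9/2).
H = 36*sqrt(146)/5329

With E = 4*v^2 + 1, F = 4*u*v, G = 4*u^2 + 1, L = 0, M = 2/sqrt(4*u^2 + 4*v^2 + 1), N = 0, assemble
  H = (EN − 2FM + GL) / (2(EG − F²)) = -8*u*v/(4*u^2 + 4*v^2 + 1)^(3/2).
At (u, v) = (-4, 9/2): H = 36*sqrt(146)/5329.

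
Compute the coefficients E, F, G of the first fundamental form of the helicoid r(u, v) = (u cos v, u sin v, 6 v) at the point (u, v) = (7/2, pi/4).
E = 1;  F = 0;  G = 193/4

Partials: r_u = (cos(v), sin(v), 0), r_v = (-u*sin(v), u*cos(v), 6). As functions of (u, v):
  E = r_u · r_u = 1,
  F = r_u · r_v = 0,
  G = r_v · r_v = u^2 + 36.
Evaluating at (u, v) = (7/2, pi/4): E = 1, F = 0, G = 193/4.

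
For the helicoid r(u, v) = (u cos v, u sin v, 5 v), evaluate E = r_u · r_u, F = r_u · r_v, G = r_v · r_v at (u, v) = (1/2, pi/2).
E = 1;  F = 0;  G = 101/4

Partials: r_u = (cos(v), sin(v), 0), r_v = (-u*sin(v), u*cos(v), 5). As functions of (u, v):
  E = r_u · r_u = 1,
  F = r_u · r_v = 0,
  G = r_v · r_v = u^2 + 25.
Evaluating at (u, v) = (1/2, pi/2): E = 1, F = 0, G = 101/4.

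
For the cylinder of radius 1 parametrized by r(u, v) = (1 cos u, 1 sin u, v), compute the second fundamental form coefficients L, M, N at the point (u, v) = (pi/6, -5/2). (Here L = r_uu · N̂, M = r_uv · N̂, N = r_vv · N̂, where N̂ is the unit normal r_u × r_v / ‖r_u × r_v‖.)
L = -1;  M = 0;  N = 0

Compute the unit normal N̂(u, v) = (cos(u), sin(u), 0), and the second partials r_uu, r_uv, r_vv. Take dot products:
  L(u, v) = r_uu · N̂ = -1,
  M(u, v) = r_uv · N̂ = 0,
  N(u, v) = r_vv · N̂ = 0.
Evaluating at (u, v) = (pi/6, -5/2):
  L = -1, M = 0, N = 0.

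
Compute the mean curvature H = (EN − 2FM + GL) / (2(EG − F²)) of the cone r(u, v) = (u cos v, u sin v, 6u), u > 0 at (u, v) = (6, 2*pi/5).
H = sqrt(37)/74

With E = 37, F = 0, G = u^2, L = 0, M = 0, N = 6*sqrt(37)*u^2/(37*Abs(u)), assemble
  H = (EN − 2FM + GL) / (2(EG − F²)) = 3*sqrt(37)/(37*Abs(u)).
At (u, v) = (6, 2*pi/5): H = sqrt(37)/74.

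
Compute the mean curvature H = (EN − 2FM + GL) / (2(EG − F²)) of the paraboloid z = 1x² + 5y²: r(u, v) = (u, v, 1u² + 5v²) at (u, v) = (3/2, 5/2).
H = 676*sqrt(635)/403225

With E = 4*u^2 + 1, F = 20*u*v, G = 100*v^2 + 1, L = 2/sqrt(4*u^2 + 100*v^2 + 1), M = 0, N = 10/sqrt(4*u^2 + 100*v^2 + 1), assemble
  H = (EN − 2FM + GL) / (2(EG − F²)) = 2*(10*u^2 + 50*v^2 + 3)/(4*u^2 + 100*v^2 + 1)^(3/2).
At (u, v) = (3/2, 5/2): H = 676*sqrt(635)/403225.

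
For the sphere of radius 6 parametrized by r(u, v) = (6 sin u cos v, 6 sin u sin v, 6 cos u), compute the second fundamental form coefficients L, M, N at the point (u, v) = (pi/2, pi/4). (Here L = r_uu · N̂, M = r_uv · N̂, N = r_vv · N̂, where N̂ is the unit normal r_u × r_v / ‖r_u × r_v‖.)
L = -6;  M = 0;  N = -6

Compute the unit normal N̂(u, v) = (sin(u)^2*cos(v)/Abs(sin(u)), sin(u)^2*sin(v)/Abs(sin(u)), sin(2*u)/(2*Abs(sin(u)))), and the second partials r_uu, r_uv, r_vv. Take dot products:
  L(u, v) = r_uu · N̂ = -6*sin(u)/Abs(sin(u)),
  M(u, v) = r_uv · N̂ = 0,
  N(u, v) = r_vv · N̂ = -6*sin(u)^3/Abs(sin(u)).
Evaluating at (u, v) = (pi/2, pi/4):
  L = -6, M = 0, N = -6.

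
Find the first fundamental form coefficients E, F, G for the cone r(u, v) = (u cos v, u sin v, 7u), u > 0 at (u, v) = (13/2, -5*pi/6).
E = 50;  F = 0;  G = 169/4

Partials: r_u = (cos(v), sin(v), 7), r_v = (-u*sin(v), u*cos(v), 0). As functions of (u, v):
  E = r_u · r_u = 50,
  F = r_u · r_v = 0,
  G = r_v · r_v = u^2.
Evaluating at (u, v) = (13/2, -5*pi/6): E = 50, F = 0, G = 169/4.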